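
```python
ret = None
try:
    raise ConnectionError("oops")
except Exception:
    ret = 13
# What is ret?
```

Step-by-step execution trace:
1. `raise ConnectionError(...)` raises ConnectionError.
2. `except Exception` matches (ConnectionError is a subclass of Exception) → ret = 13.
Result: 13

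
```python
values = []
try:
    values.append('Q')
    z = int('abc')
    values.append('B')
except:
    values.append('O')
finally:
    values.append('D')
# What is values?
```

Step-by-step execution trace:
1. try: `values.append('Q')` → values = ['Q'].
2. `z = int('abc')` raises ValueError; `values.append('B')` is not reached.
3. bare `except` matches → `values.append('O')` → values = ['Q', 'O'].
4. finally always runs: `values.append('D')` → values = ['Q', 'O', 'D'].
Result: ['Q', 'O', 'D']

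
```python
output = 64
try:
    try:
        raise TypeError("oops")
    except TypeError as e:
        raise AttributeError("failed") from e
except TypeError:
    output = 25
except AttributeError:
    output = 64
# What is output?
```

Step-by-step execution trace:
1. Inner try raises TypeError; inner `except TypeError as e` catches it.
2. `raise AttributeError(...) from e` raises AttributeError (TypeError is attached as __cause__, but only AttributeError is active).
3. Outer `except TypeError` does not match AttributeError; skipped.
4. Outer `except AttributeError` matches → output = 64.
Result: 64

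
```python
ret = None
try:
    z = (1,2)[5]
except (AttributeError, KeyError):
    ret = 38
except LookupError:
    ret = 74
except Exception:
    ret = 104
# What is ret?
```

Step-by-step execution trace:
1. `z = (1,2)[5]` raises IndexError.
2. `except (AttributeError, KeyError)` does not match IndexError; skipped.
3. `except LookupError` matches (IndexError is a subclass of LookupError) → ret = 74.
4. `except Exception` is not reached.
Result: 74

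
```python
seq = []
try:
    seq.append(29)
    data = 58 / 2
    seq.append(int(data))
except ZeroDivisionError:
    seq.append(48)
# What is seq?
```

Step-by-step execution trace:
1. try: `seq.append(29)` → seq = [29].
2. `data = 58 / 2` → data = 29.0. No exception raised.
3. `seq.append(int(data))` → seq = [29, 29].
4. `except ZeroDivisionError` is skipped (no exception was raised).
Result: [29, 29]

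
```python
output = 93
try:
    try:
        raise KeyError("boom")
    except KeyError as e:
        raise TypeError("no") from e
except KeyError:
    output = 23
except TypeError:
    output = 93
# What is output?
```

Step-by-step execution trace:
1. Inner try raises KeyError; inner `except KeyError as e` catches it.
2. `raise TypeError(...) from e` raises TypeError (KeyError is attached as __cause__, but only TypeError is active).
3. Outer `except KeyError` does not match TypeError; skipped.
4. Outer `except TypeError` matches → output = 93.
Result: 93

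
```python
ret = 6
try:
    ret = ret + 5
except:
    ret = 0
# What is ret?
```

Step-by-step execution trace:
1. ret starts at 6.
2. try: `ret = ret + 5` → ret = 11. No exception raised.
3. `except` is skipped.
Result: 11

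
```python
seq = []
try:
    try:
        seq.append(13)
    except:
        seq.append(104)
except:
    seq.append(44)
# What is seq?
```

Step-by-step execution trace:
1. Inner try: `seq.append(13)` → seq = [13]. No exception raised.
2. Inner `except` is skipped.
3. Inner try completes normally; outer `except` is skipped.
Result: [13]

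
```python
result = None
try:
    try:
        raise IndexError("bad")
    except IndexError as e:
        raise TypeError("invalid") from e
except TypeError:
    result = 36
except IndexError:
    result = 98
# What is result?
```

Step-by-step execution trace:
1. Inner try raises IndexError; inner `except IndexError as e` catches it.
2. `raise TypeError(...) from e` raises TypeError (IndexError is attached as __cause__, but only TypeError is active).
3. Outer `except TypeError` matches → result = 36.
4. `except IndexError` is not reached.
Result: 36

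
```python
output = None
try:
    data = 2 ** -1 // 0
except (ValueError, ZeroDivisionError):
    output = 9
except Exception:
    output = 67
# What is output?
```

Step-by-step execution trace:
1. `data = 2 ** -1 // 0` raises ZeroDivisionError.
2. `except (ValueError, ZeroDivisionError)` matches (ZeroDivisionError is in the tuple) → output = 9.
3. `except Exception` is not reached.
Result: 9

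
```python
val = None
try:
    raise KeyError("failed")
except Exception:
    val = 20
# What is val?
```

Step-by-step execution trace:
1. `raise KeyError(...)` raises KeyError.
2. `except Exception` matches (KeyError is a subclass of Exception) → val = 20.
Result: 20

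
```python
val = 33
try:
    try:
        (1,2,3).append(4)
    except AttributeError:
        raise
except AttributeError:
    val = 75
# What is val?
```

Step-by-step execution trace:
1. Inner try: `(1,2,3).append(4)` raises AttributeError.
2. Inner `except AttributeError` matches; bare `raise` re-raises the same AttributeError.
3. Outer `except AttributeError` matches → val = 75.
Result: 75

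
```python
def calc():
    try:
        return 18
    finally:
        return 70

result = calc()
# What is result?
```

Step-by-step execution trace:
1. `calc()` enters try: `return 18` sets pending return value 18.
2. Before returning, `finally: return 70` runs and overrides the pending return.
3. calc() returns 70 → result = 70.
Result: 70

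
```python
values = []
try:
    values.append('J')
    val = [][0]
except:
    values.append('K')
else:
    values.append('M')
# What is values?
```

Step-by-step execution trace:
1. try: `values.append('J')` → values = ['J'].
2. `val = [][0]` raises IndexError.
3. bare `except` matches → `values.append('K')` → values = ['J', 'K'].
4. `else` is skipped (an exception was raised).
Result: ['J', 'K']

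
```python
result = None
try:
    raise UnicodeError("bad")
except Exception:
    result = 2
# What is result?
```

Step-by-step execution trace:
1. `raise UnicodeError(...)` raises UnicodeError.
2. `except Exception` matches (UnicodeError is a subclass of Exception) → result = 2.
Result: 2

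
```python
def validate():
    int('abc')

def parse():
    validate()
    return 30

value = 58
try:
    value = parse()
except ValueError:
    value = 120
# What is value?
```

Step-by-step execution trace:
1. value starts at 58.
2. try: `parse()` calls `validate()`.
3. `validate()` evaluates `int('abc')`, which raises ValueError; it propagates through parse (uncaught).
4. `return 30` in parse is not reached; the assignment to value does not complete.
5. `except ValueError` matches → value = 120.
Result: 120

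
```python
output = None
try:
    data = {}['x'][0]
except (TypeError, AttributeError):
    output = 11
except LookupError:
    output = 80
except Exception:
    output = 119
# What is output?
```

Step-by-step execution trace:
1. `data = {}['x'][0]` raises KeyError.
2. `except (TypeError, AttributeError)` does not match KeyError; skipped.
3. `except LookupError` matches (KeyError is a subclass of LookupError) → output = 80.
4. `except Exception` is not reached.
Result: 80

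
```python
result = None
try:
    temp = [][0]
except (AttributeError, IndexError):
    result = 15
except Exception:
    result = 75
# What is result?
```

Step-by-step execution trace:
1. `temp = [][0]` raises IndexError.
2. `except (AttributeError, IndexError)` matches (IndexError is in the tuple) → result = 15.
3. `except Exception` is not reached.
Result: 15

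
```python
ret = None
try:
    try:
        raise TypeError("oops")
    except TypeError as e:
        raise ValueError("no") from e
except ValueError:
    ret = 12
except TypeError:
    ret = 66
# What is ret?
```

Step-by-step execution trace:
1. Inner try raises TypeError; inner `except TypeError as e` catches it.
2. `raise ValueError(...) from e` raises ValueError (TypeError is attached as __cause__, but only ValueError is active).
3. Outer `except ValueError` matches → ret = 12.
4. `except TypeError` is not reached.
Result: 12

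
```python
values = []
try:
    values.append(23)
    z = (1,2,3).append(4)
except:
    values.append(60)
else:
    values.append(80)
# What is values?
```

Step-by-step execution trace:
1. try: `values.append(23)` → values = [23].
2. `z = (1,2,3).append(4)` raises AttributeError.
3. bare `except` matches → `values.append(60)` → values = [23, 60].
4. `else` is skipped (an exception was raised).
Result: [23, 60]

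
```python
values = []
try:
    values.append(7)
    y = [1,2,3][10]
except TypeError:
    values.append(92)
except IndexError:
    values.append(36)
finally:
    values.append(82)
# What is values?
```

Step-by-step execution trace:
1. try: `values.append(7)` → values = [7].
2. `y = [1,2,3][10]` raises IndexError.
3. `except TypeError` does not match IndexError; skipped.
4. `except IndexError` matches → `values.append(36)` → values = [7, 36].
5. finally always runs: `values.append(82)` → values = [7, 36, 82].
Result: [7, 36, 82]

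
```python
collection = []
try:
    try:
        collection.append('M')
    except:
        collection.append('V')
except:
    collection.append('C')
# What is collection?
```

Step-by-step execution trace:
1. Inner try: `collection.append('M')` → collection = ['M']. No exception raised.
2. Inner `except` is skipped.
3. Inner try completes normally; outer `except` is skipped.
Result: ['M']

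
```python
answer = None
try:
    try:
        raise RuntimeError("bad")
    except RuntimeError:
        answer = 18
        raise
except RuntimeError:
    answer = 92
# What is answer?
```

Step-by-step execution trace:
1. Inner try: `raise RuntimeError("bad")` raises RuntimeError.
2. Inner `except RuntimeError` matches → answer = 18.
3. bare `raise` re-raises the same RuntimeError.
4. Outer `except RuntimeError` matches → answer = 92.
Result: 92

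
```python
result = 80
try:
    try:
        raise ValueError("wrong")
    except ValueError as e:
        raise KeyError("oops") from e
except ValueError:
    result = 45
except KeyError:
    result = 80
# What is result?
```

Step-by-step execution trace:
1. Inner try raises ValueError; inner `except ValueError as e` catches it.
2. `raise KeyError(...) from e` raises KeyError (ValueError is attached as __cause__, but only KeyError is active).
3. Outer `except ValueError` does not match KeyError; skipped.
4. Outer `except KeyError` matches → result = 80.
Result: 80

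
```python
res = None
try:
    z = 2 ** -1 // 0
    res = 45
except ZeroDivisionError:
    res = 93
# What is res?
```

Step-by-step execution trace:
1. `z = 2 ** -1 // 0` raises ZeroDivisionError.
2. `res = 45` is not reached.
3. `except ZeroDivisionError` matches → res = 93.
Result: 93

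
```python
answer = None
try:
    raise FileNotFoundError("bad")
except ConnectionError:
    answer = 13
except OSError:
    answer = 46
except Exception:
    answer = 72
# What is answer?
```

Step-by-step execution trace:
1. `raise FileNotFoundError(...)` raises FileNotFoundError.
2. `except ConnectionError` does not match (FileNotFoundError is not a subclass of ConnectionError); skipped.
3. `except OSError` matches (FileNotFoundError is a subclass of OSError) → answer = 46.
4. `except Exception` is not reached.
Result: 46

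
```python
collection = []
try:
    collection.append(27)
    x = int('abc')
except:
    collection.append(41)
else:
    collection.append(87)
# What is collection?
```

Step-by-step execution trace:
1. try: `collection.append(27)` → collection = [27].
2. `x = int('abc')` raises ValueError.
3. bare `except` matches → `collection.append(41)` → collection = [27, 41].
4. `else` is skipped (an exception was raised).
Result: [27, 41]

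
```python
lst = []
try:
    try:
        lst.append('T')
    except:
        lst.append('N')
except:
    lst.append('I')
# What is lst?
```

Step-by-step execution trace:
1. Inner try: `lst.append('T')` → lst = ['T']. No exception raised.
2. Inner `except` is skipped.
3. Inner try completes normally; outer `except` is skipped.
Result: ['T']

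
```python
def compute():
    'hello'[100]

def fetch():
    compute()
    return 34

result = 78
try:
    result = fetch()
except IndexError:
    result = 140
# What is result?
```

Step-by-step execution trace:
1. result starts at 78.
2. try: `fetch()` calls `compute()`.
3. `compute()` evaluates `'hello'[100]`, which raises IndexError; it propagates through fetch (uncaught).
4. `return 34` in fetch is not reached; the assignment to result does not complete.
5. `except IndexError` matches → result = 140.
Result: 140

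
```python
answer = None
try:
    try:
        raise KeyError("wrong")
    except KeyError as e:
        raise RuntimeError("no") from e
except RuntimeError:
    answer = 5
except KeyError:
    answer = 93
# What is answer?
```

Step-by-step execution trace:
1. Inner try raises KeyError; inner `except KeyError as e` catches it.
2. `raise RuntimeError(...) from e` raises RuntimeError (KeyError is attached as __cause__, but only RuntimeError is active).
3. Outer `except RuntimeError` matches → answer = 5.
4. `except KeyError` is not reached.
Result: 5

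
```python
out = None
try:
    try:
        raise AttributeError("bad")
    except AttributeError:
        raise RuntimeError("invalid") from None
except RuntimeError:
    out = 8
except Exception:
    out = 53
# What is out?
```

Step-by-step execution trace:
1. Inner try raises AttributeError; inner `except AttributeError` catches it.
2. `raise RuntimeError(...) from None` raises RuntimeError (from None suppresses __context__, but the active exception is still RuntimeError).
3. Outer `except RuntimeError` matches → out = 8.
4. `except Exception` is not reached.
Result: 8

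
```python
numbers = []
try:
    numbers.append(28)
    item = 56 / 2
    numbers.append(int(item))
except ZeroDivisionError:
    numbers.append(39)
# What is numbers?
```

Step-by-step execution trace:
1. try: `numbers.append(28)` → numbers = [28].
2. `item = 56 / 2` → item = 28.0. No exception raised.
3. `numbers.append(int(item))` → numbers = [28, 28].
4. `except ZeroDivisionError` is skipped (no exception was raised).
Result: [28, 28]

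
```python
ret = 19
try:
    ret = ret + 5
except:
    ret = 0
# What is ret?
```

Step-by-step execution trace:
1. ret starts at 19.
2. try: `ret = ret + 5` → ret = 24. No exception raised.
3. `except` is skipped.
Result: 24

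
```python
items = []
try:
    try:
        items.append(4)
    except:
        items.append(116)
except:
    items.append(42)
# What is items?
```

Step-by-step execution trace:
1. Inner try: `items.append(4)` → items = [4]. No exception raised.
2. Inner `except` is skipped.
3. Inner try completes normally; outer `except` is skipped.
Result: [4]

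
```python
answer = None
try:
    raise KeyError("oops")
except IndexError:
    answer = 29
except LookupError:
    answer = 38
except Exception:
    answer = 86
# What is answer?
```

Step-by-step execution trace:
1. `raise KeyError(...)` raises KeyError.
2. `except IndexError` does not match (KeyError is not a subclass of IndexError); skipped.
3. `except LookupError` matches (KeyError is a subclass of LookupError) → answer = 38.
4. `except Exception` is not reached.
Result: 38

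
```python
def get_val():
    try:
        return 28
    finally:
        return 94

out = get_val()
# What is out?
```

Step-by-step execution trace:
1. `get_val()` enters try: `return 28` sets pending return value 28.
2. Before returning, `finally: return 94` runs and overrides the pending return.
3. get_val() returns 94 → out = 94.
Result: 94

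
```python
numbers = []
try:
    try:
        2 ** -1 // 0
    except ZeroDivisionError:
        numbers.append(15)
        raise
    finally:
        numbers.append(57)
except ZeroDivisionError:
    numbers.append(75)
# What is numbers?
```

Step-by-step execution trace:
1. Inner try: `2 ** -1 // 0` raises ZeroDivisionError.
2. Inner `except ZeroDivisionError` matches → `numbers.append(15)` → numbers = [15].
3. bare `raise` re-raises ZeroDivisionError.
4. Inner `finally` runs during unwinding: `numbers.append(57)` → numbers = [15, 57].
5. Outer `except ZeroDivisionError` matches → `numbers.append(75)` → numbers = [15, 57, 75].
Result: [15, 57, 75]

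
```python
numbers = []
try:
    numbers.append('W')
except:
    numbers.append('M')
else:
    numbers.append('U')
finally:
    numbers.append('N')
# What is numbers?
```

Step-by-step execution trace:
1. try: `numbers.append('W')` → numbers = ['W']. No exception raised.
2. `except` is skipped.
3. `else` runs: `numbers.append('U')` → numbers = ['W', 'U'].
4. `finally` always runs: `numbers.append('N')` → numbers = ['W', 'U', 'N'].
Result: ['W', 'U', 'N']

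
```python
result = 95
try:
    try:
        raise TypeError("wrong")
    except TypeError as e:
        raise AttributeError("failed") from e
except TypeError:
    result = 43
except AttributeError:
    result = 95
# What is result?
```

Step-by-step execution trace:
1. Inner try raises TypeError; inner `except TypeError as e` catches it.
2. `raise AttributeError(...) from e` raises AttributeError (TypeError is attached as __cause__, but only AttributeError is active).
3. Outer `except TypeError` does not match AttributeError; skipped.
4. Outer `except AttributeError` matches → result = 95.
Result: 95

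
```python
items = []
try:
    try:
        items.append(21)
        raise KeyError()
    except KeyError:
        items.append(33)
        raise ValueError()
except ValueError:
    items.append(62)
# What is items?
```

Step-by-step execution trace:
1. Inner try: `items.append(21)` → items = [21].
2. `raise KeyError()` raises KeyError.
3. Inner `except KeyError` matches → `items.append(33)` → items = [21, 33].
4. `raise ValueError()` raises ValueError; propagates to outer try.
5. Outer `except ValueError` matches → `items.append(62)` → items = [21, 33, 62].
Result: [21, 33, 62]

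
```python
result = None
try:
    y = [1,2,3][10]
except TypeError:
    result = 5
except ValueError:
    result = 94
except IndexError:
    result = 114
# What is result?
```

Step-by-step execution trace:
1. `y = [1,2,3][10]` raises IndexError.
2. `except TypeError` does not match IndexError; skipped.
3. `except ValueError` does not match IndexError; skipped.
4. `except IndexError` matches → result = 114.
Result: 114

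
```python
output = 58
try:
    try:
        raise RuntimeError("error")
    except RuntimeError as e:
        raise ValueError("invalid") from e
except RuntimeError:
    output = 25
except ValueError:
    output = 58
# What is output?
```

Step-by-step execution trace:
1. Inner try raises RuntimeError; inner `except RuntimeError as e` catches it.
2. `raise ValueError(...) from e` raises ValueError (RuntimeError is attached as __cause__, but only ValueError is active).
3. Outer `except RuntimeError` does not match ValueError; skipped.
4. Outer `except ValueError` matches → output = 58.
Result: 58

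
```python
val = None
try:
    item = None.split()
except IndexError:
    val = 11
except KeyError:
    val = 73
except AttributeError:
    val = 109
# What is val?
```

Step-by-step execution trace:
1. `item = None.split()` raises AttributeError.
2. `except IndexError` does not match AttributeError; skipped.
3. `except KeyError` does not match AttributeError; skipped.
4. `except AttributeError` matches → val = 109.
Result: 109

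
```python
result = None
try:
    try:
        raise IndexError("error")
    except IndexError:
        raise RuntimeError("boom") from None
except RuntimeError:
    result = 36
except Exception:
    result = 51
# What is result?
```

Step-by-step execution trace:
1. Inner try raises IndexError; inner `except IndexError` catches it.
2. `raise RuntimeError(...) from None` raises RuntimeError (from None suppresses __context__, but the active exception is still RuntimeError).
3. Outer `except RuntimeError` matches → result = 36.
4. `except Exception` is not reached.
Result: 36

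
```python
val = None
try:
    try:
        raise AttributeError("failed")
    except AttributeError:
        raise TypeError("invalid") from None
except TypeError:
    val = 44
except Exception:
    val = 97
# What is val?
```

Step-by-step execution trace:
1. Inner try raises AttributeError; inner `except AttributeError` catches it.
2. `raise TypeError(...) from None` raises TypeError (from None suppresses __context__, but the active exception is still TypeError).
3. Outer `except TypeError` matches → val = 44.
4. `except Exception` is not reached.
Result: 44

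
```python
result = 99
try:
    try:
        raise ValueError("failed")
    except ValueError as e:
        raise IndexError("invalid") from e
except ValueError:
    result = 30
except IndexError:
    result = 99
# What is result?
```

Step-by-step execution trace:
1. Inner try raises ValueError; inner `except ValueError as e` catches it.
2. `raise IndexError(...) from e` raises IndexError (ValueError is attached as __cause__, but only IndexError is active).
3. Outer `except ValueError` does not match IndexError; skipped.
4. Outer `except IndexError` matches → result = 99.
Result: 99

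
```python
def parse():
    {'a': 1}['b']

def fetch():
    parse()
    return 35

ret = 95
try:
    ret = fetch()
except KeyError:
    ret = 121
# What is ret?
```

Step-by-step execution trace:
1. ret starts at 95.
2. try: `fetch()` calls `parse()`.
3. `parse()` evaluates `{'a': 1}['b']`, which raises KeyError; it propagates through fetch (uncaught).
4. `return 35` in fetch is not reached; the assignment to ret does not complete.
5. `except KeyError` matches → ret = 121.
Result: 121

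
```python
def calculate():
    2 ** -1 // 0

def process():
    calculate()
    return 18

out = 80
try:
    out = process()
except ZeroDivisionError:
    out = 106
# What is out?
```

Step-by-step execution trace:
1. out starts at 80.
2. try: `process()` calls `calculate()`.
3. `calculate()` evaluates `2 ** -1 // 0`, which raises ZeroDivisionError; it propagates through process (uncaught).
4. `return 18` in process is not reached; the assignment to out does not complete.
5. `except ZeroDivisionError` matches → out = 106.
Result: 106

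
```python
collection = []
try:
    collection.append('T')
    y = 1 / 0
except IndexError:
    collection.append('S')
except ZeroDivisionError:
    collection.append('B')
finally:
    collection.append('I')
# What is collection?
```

Step-by-step execution trace:
1. try: `collection.append('T')` → collection = ['T'].
2. `y = 1 / 0` raises ZeroDivisionError.
3. `except IndexError` does not match ZeroDivisionError; skipped.
4. `except ZeroDivisionError` matches → `collection.append('B')` → collection = ['T', 'B'].
5. finally always runs: `collection.append('I')` → collection = ['T', 'B', 'I'].
Result: ['T', 'B', 'I']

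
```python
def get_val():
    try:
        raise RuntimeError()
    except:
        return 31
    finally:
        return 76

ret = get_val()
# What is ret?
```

Step-by-step execution trace:
1. `get_val()` enters try: `raise RuntimeError()` raises RuntimeError.
2. bare `except` matches → `return 31` sets pending return value 31.
3. Before returning, `finally: return 76` runs and overrides the pending return.
4. get_val() returns 76 → ret = 76.
Result: 76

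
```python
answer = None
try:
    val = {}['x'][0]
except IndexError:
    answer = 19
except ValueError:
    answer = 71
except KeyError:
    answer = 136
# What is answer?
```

Step-by-step execution trace:
1. `val = {}['x'][0]` raises KeyError.
2. `except IndexError` does not match KeyError; skipped.
3. `except ValueError` does not match KeyError; skipped.
4. `except KeyError` matches → answer = 136.
Result: 136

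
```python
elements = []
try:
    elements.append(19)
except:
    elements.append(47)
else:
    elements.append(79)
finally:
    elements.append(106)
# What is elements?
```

Step-by-step execution trace:
1. try: `elements.append(19)` → elements = [19]. No exception raised.
2. `except` is skipped.
3. `else` runs: `elements.append(79)` → elements = [19, 79].
4. `finally` always runs: `elements.append(106)` → elements = [19, 79, 106].
Result: [19, 79, 106]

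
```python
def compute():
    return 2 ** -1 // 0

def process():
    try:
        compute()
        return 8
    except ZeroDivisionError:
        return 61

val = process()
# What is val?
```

Step-by-step execution trace:
1. `process()` calls `compute()`.
2. `compute()` evaluates `2 ** -1 // 0`, which raises ZeroDivisionError; it propagates to the caller.
3. `return 8` is not reached.
4. `except ZeroDivisionError` in process matches → returns 61.
5. val = 61.
Result: 61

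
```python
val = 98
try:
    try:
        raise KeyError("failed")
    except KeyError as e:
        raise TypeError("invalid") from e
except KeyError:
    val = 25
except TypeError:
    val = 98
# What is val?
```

Step-by-step execution trace:
1. Inner try raises KeyError; inner `except KeyError as e` catches it.
2. `raise TypeError(...) from e` raises TypeError (KeyError is attached as __cause__, but only TypeError is active).
3. Outer `except KeyError` does not match TypeError; skipped.
4. Outer `except TypeError` matches → val = 98.
Result: 98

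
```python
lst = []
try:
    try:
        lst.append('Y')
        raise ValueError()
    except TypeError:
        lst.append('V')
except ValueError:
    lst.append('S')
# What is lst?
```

Step-by-step execution trace:
1. Inner try: `lst.append('Y')` → lst = ['Y'].
2. `raise ValueError()` raises ValueError.
3. Inner `except TypeError` does not match ValueError; exception propagates to outer try.
4. Outer `except ValueError` matches → `lst.append('S')` → lst = ['Y', 'S'].
Result: ['Y', 'S']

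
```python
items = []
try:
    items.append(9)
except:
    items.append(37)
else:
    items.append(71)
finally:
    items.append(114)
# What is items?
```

Step-by-step execution trace:
1. try: `items.append(9)` → items = [9]. No exception raised.
2. `except` is skipped.
3. `else` runs: `items.append(71)` → items = [9, 71].
4. `finally` always runs: `items.append(114)` → items = [9, 71, 114].
Result: [9, 71, 114]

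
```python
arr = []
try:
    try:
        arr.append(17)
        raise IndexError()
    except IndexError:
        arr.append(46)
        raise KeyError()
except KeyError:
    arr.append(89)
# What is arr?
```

Step-by-step execution trace:
1. Inner try: `arr.append(17)` → arr = [17].
2. `raise IndexError()` raises IndexError.
3. Inner `except IndexError` matches → `arr.append(46)` → arr = [17, 46].
4. `raise KeyError()` raises KeyError; propagates to outer try.
5. Outer `except KeyError` matches → `arr.append(89)` → arr = [17, 46, 89].
Result: [17, 46, 89]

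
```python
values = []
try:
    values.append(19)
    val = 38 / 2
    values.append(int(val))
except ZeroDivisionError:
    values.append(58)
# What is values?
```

Step-by-step execution trace:
1. try: `values.append(19)` → values = [19].
2. `val = 38 / 2` → val = 19.0. No exception raised.
3. `values.append(int(val))` → values = [19, 19].
4. `except ZeroDivisionError` is skipped (no exception was raised).
Result: [19, 19]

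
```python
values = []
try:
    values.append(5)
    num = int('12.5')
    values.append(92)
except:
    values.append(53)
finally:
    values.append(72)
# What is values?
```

Step-by-step execution trace:
1. try: `values.append(5)` → values = [5].
2. `num = int('12.5')` raises ValueError; `values.append(92)` is not reached.
3. bare `except` matches → `values.append(53)` → values = [5, 53].
4. finally always runs: `values.append(72)` → values = [5, 53, 72].
Result: [5, 53, 72]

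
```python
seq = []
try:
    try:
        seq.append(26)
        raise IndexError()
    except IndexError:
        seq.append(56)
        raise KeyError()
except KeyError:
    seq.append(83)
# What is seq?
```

Step-by-step execution trace:
1. Inner try: `seq.append(26)` → seq = [26].
2. `raise IndexError()` raises IndexError.
3. Inner `except IndexError` matches → `seq.append(56)` → seq = [26, 56].
4. `raise KeyError()` raises KeyError; propagates to outer try.
5. Outer `except KeyError` matches → `seq.append(83)` → seq = [26, 56, 83].
Result: [26, 56, 83]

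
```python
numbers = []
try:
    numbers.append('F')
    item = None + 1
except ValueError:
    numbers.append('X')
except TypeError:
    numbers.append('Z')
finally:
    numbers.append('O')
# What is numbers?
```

Step-by-step execution trace:
1. try: `numbers.append('F')` → numbers = ['F'].
2. `item = None + 1` raises TypeError.
3. `except ValueError` does not match TypeError; skipped.
4. `except TypeError` matches → `numbers.append('Z')` → numbers = ['F', 'Z'].
5. finally always runs: `numbers.append('O')` → numbers = ['F', 'Z', 'O'].
Result: ['F', 'Z', 'O']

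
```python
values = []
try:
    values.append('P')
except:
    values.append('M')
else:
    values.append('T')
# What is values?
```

Step-by-step execution trace:
1. try: `values.append('P')` → values = ['P']. No exception raised.
2. `except` is skipped.
3. `else` runs (try completed without exception): `values.append('T')` → values = ['P', 'T'].
Result: ['P', 'T']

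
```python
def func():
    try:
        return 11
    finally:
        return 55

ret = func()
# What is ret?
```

Step-by-step execution trace:
1. `func()` enters try: `return 11` sets pending return value 11.
2. Before returning, `finally: return 55` runs and overrides the pending return.
3. func() returns 55 → ret = 55.
Result: 55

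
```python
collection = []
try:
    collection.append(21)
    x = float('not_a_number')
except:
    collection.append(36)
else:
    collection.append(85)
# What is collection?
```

Step-by-step execution trace:
1. try: `collection.append(21)` → collection = [21].
2. `x = float('not_a_number')` raises ValueError.
3. bare `except` matches → `collection.append(36)` → collection = [21, 36].
4. `else` is skipped (an exception was raised).
Result: [21, 36]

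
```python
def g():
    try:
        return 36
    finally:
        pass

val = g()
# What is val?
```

Step-by-step execution trace:
1. `g()` enters try: `return 36` sets pending return value 36.
2. Before returning, `finally: pass` runs (no effect).
3. g() returns 36 → val = 36.
Result: 36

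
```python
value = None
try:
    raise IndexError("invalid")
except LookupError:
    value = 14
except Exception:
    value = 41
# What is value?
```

Step-by-step execution trace:
1. `raise IndexError(...)` raises IndexError.
2. `except LookupError` matches (IndexError is a subclass of LookupError) → value = 14.
3. `except Exception` is not reached.
Result: 14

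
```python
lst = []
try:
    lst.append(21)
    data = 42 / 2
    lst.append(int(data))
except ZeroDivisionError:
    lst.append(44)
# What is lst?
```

Step-by-step execution trace:
1. try: `lst.append(21)` → lst = [21].
2. `data = 42 / 2` → data = 21.0. No exception raised.
3. `lst.append(int(data))` → lst = [21, 21].
4. `except ZeroDivisionError` is skipped (no exception was raised).
Result: [21, 21]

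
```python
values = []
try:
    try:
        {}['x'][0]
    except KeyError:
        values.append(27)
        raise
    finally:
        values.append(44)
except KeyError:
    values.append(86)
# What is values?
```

Step-by-step execution trace:
1. Inner try: `{}['x'][0]` raises KeyError.
2. Inner `except KeyError` matches → `values.append(27)` → values = [27].
3. bare `raise` re-raises KeyError.
4. Inner `finally` runs during unwinding: `values.append(44)` → values = [27, 44].
5. Outer `except KeyError` matches → `values.append(86)` → values = [27, 44, 86].
Result: [27, 44, 86]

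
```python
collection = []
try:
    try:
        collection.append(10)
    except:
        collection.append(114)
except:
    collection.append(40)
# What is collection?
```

Step-by-step execution trace:
1. Inner try: `collection.append(10)` → collection = [10]. No exception raised.
2. Inner `except` is skipped.
3. Inner try completes normally; outer `except` is skipped.
Result: [10]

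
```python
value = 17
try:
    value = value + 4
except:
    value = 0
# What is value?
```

Step-by-step execution trace:
1. value starts at 17.
2. try: `value = value + 4` → value = 21. No exception raised.
3. `except` is skipped.
Result: 21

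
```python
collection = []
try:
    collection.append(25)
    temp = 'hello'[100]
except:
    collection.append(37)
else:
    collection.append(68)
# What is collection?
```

Step-by-step execution trace:
1. try: `collection.append(25)` → collection = [25].
2. `temp = 'hello'[100]` raises IndexError.
3. bare `except` matches → `collection.append(37)` → collection = [25, 37].
4. `else` is skipped (an exception was raised).
Result: [25, 37]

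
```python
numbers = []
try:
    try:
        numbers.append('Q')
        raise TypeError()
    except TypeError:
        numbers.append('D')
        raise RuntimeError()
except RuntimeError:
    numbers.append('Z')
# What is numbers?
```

Step-by-step execution trace:
1. Inner try: `numbers.append('Q')` → numbers = ['Q'].
2. `raise TypeError()` raises TypeError.
3. Inner `except TypeError` matches → `numbers.append('D')` → numbers = ['Q', 'D'].
4. `raise RuntimeError()` raises RuntimeError; propagates to outer try.
5. Outer `except RuntimeError` matches → `numbers.append('Z')` → numbers = ['Q', 'D', 'Z'].
Result: ['Q', 'D', 'Z']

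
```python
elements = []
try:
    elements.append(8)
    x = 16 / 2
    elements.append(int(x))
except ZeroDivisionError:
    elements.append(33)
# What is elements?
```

Step-by-step execution trace:
1. try: `elements.append(8)` → elements = [8].
2. `x = 16 / 2` → x = 8.0. No exception raised.
3. `elements.append(int(x))` → elements = [8, 8].
4. `except ZeroDivisionError` is skipped (no exception was raised).
Result: [8, 8]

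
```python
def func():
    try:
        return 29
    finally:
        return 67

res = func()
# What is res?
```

Step-by-step execution trace:
1. `func()` enters try: `return 29` sets pending return value 29.
2. Before returning, `finally: return 67` runs and overrides the pending return.
3. func() returns 67 → res = 67.
Result: 67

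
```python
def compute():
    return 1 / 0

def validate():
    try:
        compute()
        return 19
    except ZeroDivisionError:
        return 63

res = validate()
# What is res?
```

Step-by-step execution trace:
1. `validate()` calls `compute()`.
2. `compute()` evaluates `1 / 0`, which raises ZeroDivisionError; it propagates to the caller.
3. `return 19` is not reached.
4. `except ZeroDivisionError` in validate matches → returns 63.
5. res = 63.
Result: 63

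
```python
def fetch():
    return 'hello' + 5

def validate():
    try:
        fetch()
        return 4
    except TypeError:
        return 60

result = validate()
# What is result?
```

Step-by-step execution trace:
1. `validate()` calls `fetch()`.
2. `fetch()` evaluates `'hello' + 5`, which raises TypeError; it propagates to the caller.
3. `return 4` is not reached.
4. `except TypeError` in validate matches → returns 60.
5. result = 60.
Result: 60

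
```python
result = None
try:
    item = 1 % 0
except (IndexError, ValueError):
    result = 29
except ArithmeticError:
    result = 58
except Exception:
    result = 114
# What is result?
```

Step-by-step execution trace:
1. `item = 1 % 0` raises ZeroDivisionError.
2. `except (IndexError, ValueError)` does not match ZeroDivisionError; skipped.
3. `except ArithmeticError` matches (ZeroDivisionError is a subclass of ArithmeticError) → result = 58.
4. `except Exception` is not reached.
Result: 58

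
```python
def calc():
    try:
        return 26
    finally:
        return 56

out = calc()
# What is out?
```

Step-by-step execution trace:
1. `calc()` enters try: `return 26` sets pending return value 26.
2. Before returning, `finally: return 56` runs and overrides the pending return.
3. calc() returns 56 → out = 56.
Result: 56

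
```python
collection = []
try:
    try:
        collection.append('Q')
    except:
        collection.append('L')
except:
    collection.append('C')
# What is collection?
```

Step-by-step execution trace:
1. Inner try: `collection.append('Q')` → collection = ['Q']. No exception raised.
2. Inner `except` is skipped.
3. Inner try completes normally; outer `except` is skipped.
Result: ['Q']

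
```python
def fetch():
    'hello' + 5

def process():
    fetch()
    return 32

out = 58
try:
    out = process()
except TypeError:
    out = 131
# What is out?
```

Step-by-step execution trace:
1. out starts at 58.
2. try: `process()` calls `fetch()`.
3. `fetch()` evaluates `'hello' + 5`, which raises TypeError; it propagates through process (uncaught).
4. `return 32` in process is not reached; the assignment to out does not complete.
5. `except TypeError` matches → out = 131.
Result: 131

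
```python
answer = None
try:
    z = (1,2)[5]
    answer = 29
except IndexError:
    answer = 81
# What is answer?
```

Step-by-step execution trace:
1. `z = (1,2)[5]` raises IndexError.
2. `answer = 29` is not reached.
3. `except IndexError` matches → answer = 81.
Result: 81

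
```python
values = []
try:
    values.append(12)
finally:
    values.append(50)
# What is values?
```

Step-by-step execution trace:
1. try: `values.append(12)` → values = [12].
2. The try body completes without raising.
3. finally always runs: `values.append(50)` → values = [12, 50].
Result: [12, 50]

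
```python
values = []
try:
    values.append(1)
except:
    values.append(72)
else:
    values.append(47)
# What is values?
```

Step-by-step execution trace:
1. try: `values.append(1)` → values = [1]. No exception raised.
2. `except` is skipped.
3. `else` runs (try completed without exception): `values.append(47)` → values = [1, 47].
Result: [1, 47]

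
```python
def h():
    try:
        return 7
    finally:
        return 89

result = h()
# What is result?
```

Step-by-step execution trace:
1. `h()` enters try: `return 7` sets pending return value 7.
2. Before returning, `finally: return 89` runs and overrides the pending return.
3. h() returns 89 → result = 89.
Result: 89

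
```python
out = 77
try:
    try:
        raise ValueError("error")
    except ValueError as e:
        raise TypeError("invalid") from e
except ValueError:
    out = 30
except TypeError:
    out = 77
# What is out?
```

Step-by-step execution trace:
1. Inner try raises ValueError; inner `except ValueError as e` catches it.
2. `raise TypeError(...) from e` raises TypeError (ValueError is attached as __cause__, but only TypeError is active).
3. Outer `except ValueError` does not match TypeError; skipped.
4. Outer `except TypeError` matches → out = 77.
Result: 77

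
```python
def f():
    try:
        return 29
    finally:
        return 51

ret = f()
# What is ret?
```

Step-by-step execution trace:
1. `f()` enters try: `return 29` sets pending return value 29.
2. Before returning, `finally: return 51` runs and overrides the pending return.
3. f() returns 51 → ret = 51.
Result: 51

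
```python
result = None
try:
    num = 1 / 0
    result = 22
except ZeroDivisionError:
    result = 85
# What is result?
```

Step-by-step execution trace:
1. `num = 1 / 0` raises ZeroDivisionError.
2. `result = 22` is not reached.
3. `except ZeroDivisionError` matches → result = 85.
Result: 85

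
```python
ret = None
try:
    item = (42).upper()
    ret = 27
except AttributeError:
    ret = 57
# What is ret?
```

Step-by-step execution trace:
1. `item = (42).upper()` raises AttributeError.
2. `ret = 27` is not reached.
3. `except AttributeError` matches → ret = 57.
Result: 57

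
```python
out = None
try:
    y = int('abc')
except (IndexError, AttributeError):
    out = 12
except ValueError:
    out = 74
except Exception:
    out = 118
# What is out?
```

Step-by-step execution trace:
1. `y = int('abc')` raises ValueError.
2. `except (IndexError, AttributeError)` does not match ValueError; skipped.
3. `except ValueError` matches (exact type match) → out = 74.
4. `except Exception` is not reached.
Result: 74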